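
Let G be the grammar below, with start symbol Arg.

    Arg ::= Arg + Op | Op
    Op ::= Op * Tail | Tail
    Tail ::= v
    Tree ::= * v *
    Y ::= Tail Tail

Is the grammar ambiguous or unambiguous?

Only Arg, Op, Tail are reachable from Arg; ignoring the rest: The grammar is stratified — Arg handles '+' (left-recursive), Op handles '*', Tail atoms. Each operator has a fixed associativity and precedence level, so every string has one parse.

Unambiguous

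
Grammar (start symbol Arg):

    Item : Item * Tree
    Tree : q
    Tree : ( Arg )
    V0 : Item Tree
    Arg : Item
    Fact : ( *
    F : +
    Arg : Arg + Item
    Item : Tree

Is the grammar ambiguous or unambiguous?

Unambiguous

(F, Fact, V0 are unreachable from Arg, so their rules don't affect L(Arg).) The grammar is stratified — Arg handles '+' (left-recursive), Item handles '*', Tree atoms. Each operator has a fixed associativity and precedence level, so every string has one parse.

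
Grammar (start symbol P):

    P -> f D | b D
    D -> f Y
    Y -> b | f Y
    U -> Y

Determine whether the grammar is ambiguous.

Only P, D, Y are reachable from P; ignoring the rest: Restricted to the reachable nonterminals, every rule has the form A → t or A → t B, and no two rules for the same A share a first terminal. The grammar encodes a DFA — one run per string.

Unambiguous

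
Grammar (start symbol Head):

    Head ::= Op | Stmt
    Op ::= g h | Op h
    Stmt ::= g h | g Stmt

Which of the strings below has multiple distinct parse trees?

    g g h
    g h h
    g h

g g h: 1 tree
g h h: 1 tree
g h: 2 trees

g h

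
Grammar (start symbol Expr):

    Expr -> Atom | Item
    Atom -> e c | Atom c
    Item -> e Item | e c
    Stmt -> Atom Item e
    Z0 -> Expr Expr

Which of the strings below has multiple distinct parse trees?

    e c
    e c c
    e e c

e c: 2 trees
e c c: 1 tree
e e c: 1 tree

e c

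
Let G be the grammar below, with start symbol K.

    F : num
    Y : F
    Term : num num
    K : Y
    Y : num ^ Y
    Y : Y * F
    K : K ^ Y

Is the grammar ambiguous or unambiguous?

Witness: num ^ num

Derivation 1: K ⇒ Y ⇒ num ^ Y ⇒ num ^ F ⇒ num ^ num
Derivation 2: K ⇒ K ^ Y ⇒ Y ^ Y ⇒ F ^ Y ⇒ num ^ Y ⇒ num ^ F ⇒ num ^ num

Two distinct leftmost derivations for the same string.

Ambiguous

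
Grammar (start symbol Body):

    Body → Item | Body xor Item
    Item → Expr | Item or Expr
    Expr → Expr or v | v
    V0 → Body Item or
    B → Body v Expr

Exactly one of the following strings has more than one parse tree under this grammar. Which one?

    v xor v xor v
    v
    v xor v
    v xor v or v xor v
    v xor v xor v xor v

v xor v or v xor v

v xor v xor v: 1 tree
v: 1 tree
v xor v: 1 tree
v xor v or v xor v: 2 trees
v xor v xor v xor v: 1 tree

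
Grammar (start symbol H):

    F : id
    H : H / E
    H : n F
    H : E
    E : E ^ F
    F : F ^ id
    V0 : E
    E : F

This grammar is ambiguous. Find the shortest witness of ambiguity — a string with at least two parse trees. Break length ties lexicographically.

length 1: no string has ≥2 trees
length 2: no string has ≥2 trees
length 3: id ^ id has 2 parse trees

Two derivations of id ^ id:
  H ⇒ E ⇒ E ^ F ⇒ F ^ F ⇒ id ^ F ⇒ id ^ id
  H ⇒ E ⇒ F ⇒ F ^ id ⇒ id ^ id

id ^ id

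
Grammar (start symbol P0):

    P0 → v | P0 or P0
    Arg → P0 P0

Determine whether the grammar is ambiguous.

Ambiguous

Witness: v or v or v

Derivation 1: P0 ⇒ P0 or P0 ⇒ v or P0 ⇒ v or P0 or P0 ⇒ v or v or P0 ⇒ v or v or v
Derivation 2: P0 ⇒ P0 or P0 ⇒ P0 or P0 or P0 ⇒ v or P0 or P0 ⇒ v or v or P0 ⇒ v or v or v

Two distinct leftmost derivations for the same string.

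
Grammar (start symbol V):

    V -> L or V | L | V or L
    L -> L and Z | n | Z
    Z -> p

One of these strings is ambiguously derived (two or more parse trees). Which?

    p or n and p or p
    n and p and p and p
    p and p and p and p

p or n and p or p: 4 trees
n and p and p and p: 1 tree
p and p and p and p: 1 tree

p or n and p or p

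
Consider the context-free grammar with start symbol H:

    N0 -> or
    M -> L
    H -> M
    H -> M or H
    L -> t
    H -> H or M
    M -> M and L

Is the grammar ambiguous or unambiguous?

Witness: t or t

Derivation 1: H ⇒ M or H ⇒ L or H ⇒ t or H ⇒ t or M ⇒ t or L ⇒ t or t
Derivation 2: H ⇒ H or M ⇒ M or M ⇒ L or M ⇒ t or M ⇒ t or L ⇒ t or t

Two distinct leftmost derivations for the same string.

Ambiguous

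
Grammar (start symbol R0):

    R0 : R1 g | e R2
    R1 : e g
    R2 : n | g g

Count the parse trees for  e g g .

Parse trees for e g g:
  [R0 [R1 e g] g]
  [R0 e [R2 g g]]

2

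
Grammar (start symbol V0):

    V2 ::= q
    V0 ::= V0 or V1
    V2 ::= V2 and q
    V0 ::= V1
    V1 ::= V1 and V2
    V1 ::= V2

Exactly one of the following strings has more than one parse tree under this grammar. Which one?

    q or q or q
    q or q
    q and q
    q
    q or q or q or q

q and q

q or q or q: 1 tree
q or q: 1 tree
q and q: 2 trees
q: 1 tree
q or q or q or q: 1 tree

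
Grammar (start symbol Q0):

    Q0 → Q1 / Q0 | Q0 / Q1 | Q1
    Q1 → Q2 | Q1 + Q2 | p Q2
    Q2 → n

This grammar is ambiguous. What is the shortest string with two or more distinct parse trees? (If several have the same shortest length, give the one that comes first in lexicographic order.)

n / n

length 1: no string has ≥2 trees
length 2: no string has ≥2 trees
length 3: n / n has 2 parse trees

Two derivations of n / n:
  Q0 ⇒ Q1 / Q0 ⇒ Q2 / Q0 ⇒ n / Q0 ⇒ n / Q1 ⇒ n / Q2 ⇒ n / n
  Q0 ⇒ Q0 / Q1 ⇒ Q1 / Q1 ⇒ Q2 / Q1 ⇒ n / Q1 ⇒ n / Q2 ⇒ n / n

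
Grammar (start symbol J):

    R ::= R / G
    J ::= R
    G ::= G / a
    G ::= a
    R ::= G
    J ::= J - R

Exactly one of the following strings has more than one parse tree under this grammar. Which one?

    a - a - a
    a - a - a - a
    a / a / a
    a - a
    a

a / a / a

a - a - a: 1 tree
a - a - a - a: 1 tree
a / a / a: 4 trees
a - a: 1 tree
a: 1 tree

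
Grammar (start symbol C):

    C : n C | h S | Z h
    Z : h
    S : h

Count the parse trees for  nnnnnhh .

2

Parse trees for nnnnnhh:
  [C n [C n [C n [C n [C n [C h [S h]]]]]]]
  [C n [C n [C n [C n [C n [C [Z h] h]]]]]]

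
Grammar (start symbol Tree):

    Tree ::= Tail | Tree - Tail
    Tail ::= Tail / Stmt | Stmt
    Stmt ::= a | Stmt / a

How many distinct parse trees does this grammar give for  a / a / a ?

4

Parse trees for a / a / a:
  [Tree [Tail [Tail [Stmt a]] / [Stmt [Stmt a] / a]]]
  [Tree [Tail [Tail [Tail [Stmt a]] / [Stmt a]] / [Stmt a]]]
  [Tree [Tail [Tail [Stmt [Stmt a] / a]] / [Stmt a]]]
  [Tree [Tail [Stmt [Stmt [Stmt a] / a] / a]]]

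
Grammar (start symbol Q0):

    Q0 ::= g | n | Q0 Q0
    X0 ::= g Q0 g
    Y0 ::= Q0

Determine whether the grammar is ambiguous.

Ambiguous

Witness: g g g

Derivation 1: Q0 ⇒ Q0 Q0 ⇒ g Q0 ⇒ g Q0 Q0 ⇒ g g Q0 ⇒ g g g
Derivation 2: Q0 ⇒ Q0 Q0 ⇒ Q0 Q0 Q0 ⇒ g Q0 Q0 ⇒ g g Q0 ⇒ g g g

Two distinct leftmost derivations for the same string.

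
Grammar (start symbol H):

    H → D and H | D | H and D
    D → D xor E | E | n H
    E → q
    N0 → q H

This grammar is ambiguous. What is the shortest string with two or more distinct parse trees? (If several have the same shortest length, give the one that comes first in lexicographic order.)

q and q

length 1: no string has ≥2 trees
length 2: no string has ≥2 trees
length 3: q and q has 2 parse trees

Two derivations of q and q:
  H ⇒ D and H ⇒ E and H ⇒ q and H ⇒ q and D ⇒ q and E ⇒ q and q
  H ⇒ H and D ⇒ D and D ⇒ E and D ⇒ q and D ⇒ q and E ⇒ q and q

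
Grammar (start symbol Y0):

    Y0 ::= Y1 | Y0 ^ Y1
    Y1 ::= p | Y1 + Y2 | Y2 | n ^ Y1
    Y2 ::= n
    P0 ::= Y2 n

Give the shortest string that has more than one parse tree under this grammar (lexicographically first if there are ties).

length 1: no string has ≥2 trees
length 3: n ^ n has 2 parse trees

Two derivations of n ^ n:
  Y0 ⇒ Y1 ⇒ n ^ Y1 ⇒ n ^ Y2 ⇒ n ^ n
  Y0 ⇒ Y0 ^ Y1 ⇒ Y1 ^ Y1 ⇒ Y2 ^ Y1 ⇒ n ^ Y1 ⇒ n ^ Y2 ⇒ n ^ n

n ^ n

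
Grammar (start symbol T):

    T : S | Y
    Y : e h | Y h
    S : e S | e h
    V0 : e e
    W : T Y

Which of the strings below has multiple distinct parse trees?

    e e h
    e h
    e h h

e h

e e h: 1 tree
e h: 2 trees
e h h: 1 tree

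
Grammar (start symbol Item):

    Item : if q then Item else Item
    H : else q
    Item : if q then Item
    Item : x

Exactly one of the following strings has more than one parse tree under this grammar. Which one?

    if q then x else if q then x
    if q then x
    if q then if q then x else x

if q then x else if q then x: 1 tree
if q then x: 1 tree
if q then if q then x else x: 2 trees

if q then if q then x else x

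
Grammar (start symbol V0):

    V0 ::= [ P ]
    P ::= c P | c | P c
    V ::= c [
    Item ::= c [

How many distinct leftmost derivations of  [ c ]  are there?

1

Parse trees for [ c ]:
  [V0 [ [P c] ]]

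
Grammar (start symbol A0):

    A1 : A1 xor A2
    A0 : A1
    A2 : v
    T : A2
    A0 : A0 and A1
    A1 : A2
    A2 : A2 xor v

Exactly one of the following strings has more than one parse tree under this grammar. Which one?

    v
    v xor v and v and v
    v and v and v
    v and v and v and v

v xor v and v and v

v: 1 tree
v xor v and v and v: 2 trees
v and v and v: 1 tree
v and v and v and v: 1 tree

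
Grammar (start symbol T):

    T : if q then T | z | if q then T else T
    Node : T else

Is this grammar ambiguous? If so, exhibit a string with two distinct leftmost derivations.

Witness: if q then if q then z else z

Derivation 1: T ⇒ if q then T ⇒ if q then if q then T else T ⇒ if q then if q then z else T ⇒ if q then if q then z else z
Derivation 2: T ⇒ if q then T else T ⇒ if q then if q then T else T ⇒ if q then if q then z else T ⇒ if q then if q then z else z

Two distinct leftmost derivations for the same string.

Ambiguous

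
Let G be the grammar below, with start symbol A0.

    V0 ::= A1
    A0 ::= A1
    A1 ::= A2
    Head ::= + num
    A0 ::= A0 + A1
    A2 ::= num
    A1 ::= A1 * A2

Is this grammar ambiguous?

Only A0, A1, A2 are reachable from A0; ignoring the rest: This is a standard precedence ladder (A0 over A1 over A2), with each level left-recursive on its own operator ('+' at A0, '*' at A1). That structure is LR(1), hence unambiguous.

Unambiguous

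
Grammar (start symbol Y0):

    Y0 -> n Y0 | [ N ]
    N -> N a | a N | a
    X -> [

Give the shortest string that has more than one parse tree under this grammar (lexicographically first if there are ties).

length 3: no string has ≥2 trees
length 4: [ a a ] has 2 parse trees

Two derivations of [ a a ]:
  Y0 ⇒ [ N ] ⇒ [ N a ] ⇒ [ a a ]
  Y0 ⇒ [ N ] ⇒ [ a N ] ⇒ [ a a ]

[ a a ]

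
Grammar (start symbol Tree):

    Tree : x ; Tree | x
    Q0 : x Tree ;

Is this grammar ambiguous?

Unambiguous

(Q0 is unreachable from Tree, so its rules don't affect L(Tree).) Right-recursive list with a separator: after each atom, whether the separator follows determines the rule. One parse per string.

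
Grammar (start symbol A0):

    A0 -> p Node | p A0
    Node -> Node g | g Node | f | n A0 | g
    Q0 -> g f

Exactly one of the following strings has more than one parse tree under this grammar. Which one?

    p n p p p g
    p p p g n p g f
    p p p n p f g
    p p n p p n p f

p p p n p f g

p n p p p g: 1 tree
p p p g n p g f: 1 tree
p p p n p f g: 2 trees
p p n p p n p f: 1 tree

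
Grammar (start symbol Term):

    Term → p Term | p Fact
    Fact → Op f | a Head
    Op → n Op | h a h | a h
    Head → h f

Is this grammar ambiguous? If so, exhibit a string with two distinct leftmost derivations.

Witness: p a h f

Derivation 1: Term ⇒ p Fact ⇒ p Op f ⇒ p a h f
Derivation 2: Term ⇒ p Fact ⇒ p a Head ⇒ p a h f

Two distinct leftmost derivations for the same string.

Ambiguous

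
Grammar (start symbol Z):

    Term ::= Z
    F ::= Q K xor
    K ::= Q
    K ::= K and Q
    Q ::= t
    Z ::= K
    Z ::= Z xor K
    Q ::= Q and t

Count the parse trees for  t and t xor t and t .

4

Parse trees for t and t xor t and t:
  [Z [Z [K [Q [Q t] and t]]] xor [K [Q [Q t] and t]]]
  [Z [Z [K [Q [Q t] and t]]] xor [K [K [Q t]] and [Q t]]]
  [Z [Z [K [K [Q t]] and [Q t]]] xor [K [Q [Q t] and t]]]
  [Z [Z [K [K [Q t]] and [Q t]]] xor [K [K [Q t]] and [Q t]]]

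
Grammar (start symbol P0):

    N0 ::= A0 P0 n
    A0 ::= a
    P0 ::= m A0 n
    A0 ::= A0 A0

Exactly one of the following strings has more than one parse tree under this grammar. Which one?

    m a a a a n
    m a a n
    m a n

m a a a a n

m a a a a n: 5 trees
m a a n: 1 tree
m a n: 1 tree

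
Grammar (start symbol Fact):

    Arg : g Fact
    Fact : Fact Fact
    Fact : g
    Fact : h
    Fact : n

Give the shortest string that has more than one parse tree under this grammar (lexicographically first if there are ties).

length 1: no string has ≥2 trees
length 2: no string has ≥2 trees
length 3: g g g has 2 parse trees

Two derivations of g g g:
  Fact ⇒ Fact Fact ⇒ Fact Fact Fact ⇒ g Fact Fact ⇒ g g Fact ⇒ g g g
  Fact ⇒ Fact Fact ⇒ g Fact ⇒ g Fact Fact ⇒ g g Fact ⇒ g g g

g g g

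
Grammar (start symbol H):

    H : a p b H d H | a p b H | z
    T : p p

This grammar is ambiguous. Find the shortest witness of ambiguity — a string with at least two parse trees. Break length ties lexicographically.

length 1: no string has ≥2 trees
length 4: no string has ≥2 trees
length 6: no string has ≥2 trees
length 7: no string has ≥2 trees
length 9: a p b a p b z d z has 2 parse trees

Two derivations of a p b a p b z d z:
  H ⇒ a p b H d H ⇒ a p b a p b H d H ⇒ a p b a p b z d H ⇒ a p b a p b z d z
  H ⇒ a p b H ⇒ a p b a p b H d H ⇒ a p b a p b z d H ⇒ a p b a p b z d z

a p b a p b z d z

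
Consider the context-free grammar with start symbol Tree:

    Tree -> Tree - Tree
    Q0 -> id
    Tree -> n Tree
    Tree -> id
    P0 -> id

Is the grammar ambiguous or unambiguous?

Ambiguous

Witness: n id - id

Derivation 1: Tree ⇒ Tree - Tree ⇒ n Tree - Tree ⇒ n id - Tree ⇒ n id - id
Derivation 2: Tree ⇒ n Tree ⇒ n Tree - Tree ⇒ n id - Tree ⇒ n id - id

Two distinct leftmost derivations for the same string.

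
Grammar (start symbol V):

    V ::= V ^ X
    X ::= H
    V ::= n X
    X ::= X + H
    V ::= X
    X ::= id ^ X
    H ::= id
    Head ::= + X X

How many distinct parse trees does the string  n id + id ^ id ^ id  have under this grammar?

Parse trees for n id + id ^ id ^ id:
  [V [V n [X [X [H id]] + [H id]]] ^ [X id ^ [X [H id]]]]
  [V [V [V n [X [X [H id]] + [H id]]] ^ [X [H id]]] ^ [X [H id]]]

2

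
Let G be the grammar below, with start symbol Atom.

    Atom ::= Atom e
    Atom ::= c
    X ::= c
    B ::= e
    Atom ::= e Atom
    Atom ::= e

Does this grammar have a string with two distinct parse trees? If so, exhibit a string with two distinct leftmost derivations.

Ambiguous

Witness: e e

Derivation 1: Atom ⇒ Atom e ⇒ e e
Derivation 2: Atom ⇒ e Atom ⇒ e e

Two distinct leftmost derivations for the same string.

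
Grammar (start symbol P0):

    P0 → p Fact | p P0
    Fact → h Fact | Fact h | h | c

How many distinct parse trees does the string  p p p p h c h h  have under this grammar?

3

Parse trees for p p p p h c h h:
  [P0 p [P0 p [P0 p [P0 p [Fact h [Fact [Fact [Fact c] h] h]]]]]]
  [P0 p [P0 p [P0 p [P0 p [Fact [Fact h [Fact [Fact c] h]] h]]]]]
  [P0 p [P0 p [P0 p [P0 p [Fact [Fact [Fact h [Fact c]] h] h]]]]]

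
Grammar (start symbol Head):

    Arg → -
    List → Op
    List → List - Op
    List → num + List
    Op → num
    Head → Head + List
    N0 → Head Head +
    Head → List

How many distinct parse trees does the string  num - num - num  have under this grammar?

1

Parse trees for num - num - num:
  [Head [List [List [List [Op num]] - [Op num]] - [Op num]]]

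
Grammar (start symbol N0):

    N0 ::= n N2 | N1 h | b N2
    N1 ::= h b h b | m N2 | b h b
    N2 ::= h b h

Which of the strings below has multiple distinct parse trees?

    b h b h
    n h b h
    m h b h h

b h b h: 2 trees
n h b h: 1 tree
m h b h h: 1 tree

b h b h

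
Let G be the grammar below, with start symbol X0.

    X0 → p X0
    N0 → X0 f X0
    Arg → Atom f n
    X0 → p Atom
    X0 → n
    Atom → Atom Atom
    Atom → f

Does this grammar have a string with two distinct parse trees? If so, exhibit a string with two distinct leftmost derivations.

Ambiguous

Witness: p f f f

Derivation 1: X0 ⇒ p Atom ⇒ p Atom Atom ⇒ p Atom Atom Atom ⇒ p f Atom Atom ⇒ p f f Atom ⇒ p f f f
Derivation 2: X0 ⇒ p Atom ⇒ p Atom Atom ⇒ p f Atom ⇒ p f Atom Atom ⇒ p f f Atom ⇒ p f f f

Two distinct leftmost derivations for the same string.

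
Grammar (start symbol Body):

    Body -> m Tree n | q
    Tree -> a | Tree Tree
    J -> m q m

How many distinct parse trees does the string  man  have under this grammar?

Parse trees for man:
  [Body m [Tree a] n]

1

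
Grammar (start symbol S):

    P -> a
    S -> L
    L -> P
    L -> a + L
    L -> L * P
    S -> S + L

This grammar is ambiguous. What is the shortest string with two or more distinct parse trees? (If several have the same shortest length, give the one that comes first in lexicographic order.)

length 1: no string has ≥2 trees
length 3: a + a has 2 parse trees

Two derivations of a + a:
  S ⇒ L ⇒ a + L ⇒ a + P ⇒ a + a
  S ⇒ S + L ⇒ L + L ⇒ P + L ⇒ a + L ⇒ a + P ⇒ a + a

a + a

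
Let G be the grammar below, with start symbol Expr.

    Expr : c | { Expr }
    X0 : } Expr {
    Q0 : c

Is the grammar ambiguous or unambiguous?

(X0, Q0 are unreachable from Expr, so their rules don't affect L(Expr).) L(Expr) is { openⁿ atom closeⁿ : n ≥ 0 }. The bracket depth fixes n, and the derivation is forced at every step.

Unambiguous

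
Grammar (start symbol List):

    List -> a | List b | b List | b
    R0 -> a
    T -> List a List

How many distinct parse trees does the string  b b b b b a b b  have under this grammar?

Parse trees for b b b b b a b b (showing first 6 of 21):
  [List [List [List b [List b [List b [List b [List b [List a]]]]]] b] b]
  [List [List b [List [List b [List b [List b [List b [List a]]]]] b]] b]
  [List [List b [List b [List [List b [List b [List b [List a]]]] b]]] b]
  [List [List b [List b [List b [List [List b [List b [List a]]] b]]]] b]
  [List [List b [List b [List b [List b [List [List b [List a]] b]]]]] b]
  [List [List b [List b [List b [List b [List b [List [List a] b]]]]]] b]

21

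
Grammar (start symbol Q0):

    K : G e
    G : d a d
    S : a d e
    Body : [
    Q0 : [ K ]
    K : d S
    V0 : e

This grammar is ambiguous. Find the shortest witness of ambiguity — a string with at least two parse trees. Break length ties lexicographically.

[ d a d e ]

length 6: [ d a d e ] has 2 parse trees

Two derivations of [ d a d e ]:
  Q0 ⇒ [ K ] ⇒ [ G e ] ⇒ [ d a d e ]
  Q0 ⇒ [ K ] ⇒ [ d S ] ⇒ [ d a d e ]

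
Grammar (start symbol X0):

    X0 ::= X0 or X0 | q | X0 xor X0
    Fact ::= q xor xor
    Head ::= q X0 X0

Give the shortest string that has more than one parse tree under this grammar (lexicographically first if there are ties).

length 1: no string has ≥2 trees
length 3: no string has ≥2 trees
length 5: q or q or q has 2 parse trees

Two derivations of q or q or q:
  X0 ⇒ X0 or X0 ⇒ X0 or X0 or X0 ⇒ q or X0 or X0 ⇒ q or q or X0 ⇒ q or q or q
  X0 ⇒ X0 or X0 ⇒ q or X0 ⇒ q or X0 or X0 ⇒ q or q or X0 ⇒ q or q or q

q or q or q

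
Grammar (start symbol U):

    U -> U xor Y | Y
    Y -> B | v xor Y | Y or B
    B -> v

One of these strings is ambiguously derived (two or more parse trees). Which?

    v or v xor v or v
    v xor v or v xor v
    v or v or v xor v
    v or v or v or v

v xor v or v xor v

v or v xor v or v: 1 tree
v xor v or v xor v: 3 trees
v or v or v xor v: 1 tree
v or v or v or v: 1 tree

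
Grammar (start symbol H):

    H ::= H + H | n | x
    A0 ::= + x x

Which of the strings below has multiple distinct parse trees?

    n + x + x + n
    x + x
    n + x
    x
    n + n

n + x + x + n

n + x + x + n: 5 trees
x + x: 1 tree
n + x: 1 tree
x: 1 tree
n + n: 1 tree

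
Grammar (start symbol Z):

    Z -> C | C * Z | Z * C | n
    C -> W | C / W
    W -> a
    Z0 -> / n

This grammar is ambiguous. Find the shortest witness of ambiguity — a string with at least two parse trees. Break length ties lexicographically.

a * a

length 1: no string has ≥2 trees
length 3: a * a has 2 parse trees

Two derivations of a * a:
  Z ⇒ C * Z ⇒ W * Z ⇒ a * Z ⇒ a * C ⇒ a * W ⇒ a * a
  Z ⇒ Z * C ⇒ C * C ⇒ W * C ⇒ a * C ⇒ a * W ⇒ a * a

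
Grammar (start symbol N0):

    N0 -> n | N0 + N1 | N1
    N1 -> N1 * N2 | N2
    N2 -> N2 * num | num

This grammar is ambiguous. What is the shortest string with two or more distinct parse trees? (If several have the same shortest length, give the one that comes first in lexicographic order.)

length 1: no string has ≥2 trees
length 3: num * num has 2 parse trees

Two derivations of num * num:
  N0 ⇒ N1 ⇒ N1 * N2 ⇒ N2 * N2 ⇒ num * N2 ⇒ num * num
  N0 ⇒ N1 ⇒ N2 ⇒ N2 * num ⇒ num * num

num * num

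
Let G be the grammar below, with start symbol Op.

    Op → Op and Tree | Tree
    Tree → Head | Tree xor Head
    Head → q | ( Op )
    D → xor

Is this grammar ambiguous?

Unambiguous

Only Op, Tree, Head are reachable from Op; ignoring the rest: This is a standard precedence ladder (Op over Tree over Head), with each level left-recursive on its own operator ('and' at Op, 'xor' at Tree). That structure is LR(1), hence unambiguous.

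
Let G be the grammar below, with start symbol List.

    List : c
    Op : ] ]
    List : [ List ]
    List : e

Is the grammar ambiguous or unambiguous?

Unambiguous

(Op is unreachable from List, so its rules don't affect L(List).) Each string is a nest of matched brackets around a single atom. An opening bracket forces the recursive rule; an atom forces the base rule.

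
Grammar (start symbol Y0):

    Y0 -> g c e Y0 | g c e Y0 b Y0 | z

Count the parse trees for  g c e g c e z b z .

2

Parse trees for g c e g c e z b z:
  [Y0 g c e [Y0 g c e [Y0 z] b [Y0 z]]]
  [Y0 g c e [Y0 g c e [Y0 z]] b [Y0 z]]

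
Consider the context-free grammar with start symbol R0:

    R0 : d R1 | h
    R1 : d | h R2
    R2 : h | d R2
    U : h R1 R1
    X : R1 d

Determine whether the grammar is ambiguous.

Only R0, R1, R2 are reachable from R0; ignoring the rest: The reachable rules are right-linear with at most one rule per (nonterminal, next-terminal) pair. Each input token forces the next rule, so parsing is deterministic.

Unambiguous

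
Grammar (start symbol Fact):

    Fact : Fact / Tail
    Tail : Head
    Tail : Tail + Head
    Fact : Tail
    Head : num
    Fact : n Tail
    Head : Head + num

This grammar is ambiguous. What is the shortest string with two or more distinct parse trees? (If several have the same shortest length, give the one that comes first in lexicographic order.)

num + num

length 1: no string has ≥2 trees
length 2: no string has ≥2 trees
length 3: num + num has 2 parse trees

Two derivations of num + num:
  Fact ⇒ Tail ⇒ Head ⇒ Head + num ⇒ num + num
  Fact ⇒ Tail ⇒ Tail + Head ⇒ Head + Head ⇒ num + Head ⇒ num + num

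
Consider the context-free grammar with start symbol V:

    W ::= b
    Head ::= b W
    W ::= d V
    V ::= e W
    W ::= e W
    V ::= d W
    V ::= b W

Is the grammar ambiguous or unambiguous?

Unambiguous

Only V, W are reachable from V; ignoring the rest: Each reachable nonterminal has at most one production per leading terminal, and all productions are right-linear; the derivation is determined token-by-token.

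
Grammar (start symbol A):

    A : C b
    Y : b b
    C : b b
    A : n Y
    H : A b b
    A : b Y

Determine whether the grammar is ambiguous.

Ambiguous

Witness: b b b

Derivation 1: A ⇒ C b ⇒ b b b
Derivation 2: A ⇒ b Y ⇒ b b b

Two distinct leftmost derivations for the same string.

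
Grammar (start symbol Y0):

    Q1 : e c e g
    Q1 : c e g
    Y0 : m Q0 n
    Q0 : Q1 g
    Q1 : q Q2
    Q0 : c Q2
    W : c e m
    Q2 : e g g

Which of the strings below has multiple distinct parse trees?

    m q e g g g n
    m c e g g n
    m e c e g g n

m c e g g n

m q e g g g n: 1 tree
m c e g g n: 2 trees
m e c e g g n: 1 tree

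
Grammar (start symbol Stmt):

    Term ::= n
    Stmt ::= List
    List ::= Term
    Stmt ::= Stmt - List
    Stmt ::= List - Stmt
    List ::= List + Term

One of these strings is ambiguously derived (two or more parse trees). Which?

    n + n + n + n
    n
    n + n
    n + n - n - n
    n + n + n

n + n + n + n: 1 tree
n: 1 tree
n + n: 1 tree
n + n - n - n: 4 trees
n + n + n: 1 tree

n + n - n - n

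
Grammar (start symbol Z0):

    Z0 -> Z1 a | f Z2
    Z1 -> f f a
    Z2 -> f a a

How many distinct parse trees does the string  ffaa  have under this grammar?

Parse trees for ffaa:
  [Z0 [Z1 f f a] a]
  [Z0 f [Z2 f a a]]

2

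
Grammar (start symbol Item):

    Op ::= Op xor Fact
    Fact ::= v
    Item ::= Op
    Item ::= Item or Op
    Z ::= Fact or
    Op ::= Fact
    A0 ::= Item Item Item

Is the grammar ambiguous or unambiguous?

Unambiguous

(Z, A0 are unreachable from Item, so their rules don't affect L(Item).) This is a standard precedence ladder (Item over Op over Fact), with each level left-recursive on its own operator ('or' at Item, 'xor' at Op). That structure is LR(1), hence unambiguous.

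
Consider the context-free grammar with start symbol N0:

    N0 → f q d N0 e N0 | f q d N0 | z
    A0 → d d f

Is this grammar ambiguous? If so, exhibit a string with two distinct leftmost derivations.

Witness: f q d f q d z e z

Derivation 1: N0 ⇒ f q d N0 e N0 ⇒ f q d f q d N0 e N0 ⇒ f q d f q d z e N0 ⇒ f q d f q d z e z
Derivation 2: N0 ⇒ f q d N0 ⇒ f q d f q d N0 e N0 ⇒ f q d f q d z e N0 ⇒ f q d f q d z e z

Two distinct leftmost derivations for the same string.

Ambiguous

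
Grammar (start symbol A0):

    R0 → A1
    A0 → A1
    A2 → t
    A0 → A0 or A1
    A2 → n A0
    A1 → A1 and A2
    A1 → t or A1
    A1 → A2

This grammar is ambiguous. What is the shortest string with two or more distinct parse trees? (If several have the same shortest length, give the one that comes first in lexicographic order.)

t or t

length 1: no string has ≥2 trees
length 2: no string has ≥2 trees
length 3: t or t has 2 parse trees

Two derivations of t or t:
  A0 ⇒ A1 ⇒ t or A1 ⇒ t or A2 ⇒ t or t
  A0 ⇒ A0 or A1 ⇒ A1 or A1 ⇒ A2 or A1 ⇒ t or A1 ⇒ t or A2 ⇒ t or t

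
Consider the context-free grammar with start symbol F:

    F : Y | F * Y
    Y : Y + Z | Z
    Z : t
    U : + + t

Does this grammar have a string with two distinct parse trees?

(U is unreachable from F, so its rules don't affect L(F).) This is a standard precedence ladder (F over Y over Z), with each level left-recursive on its own operator ('*' at F, '+' at Y). That structure is LR(1), hence unambiguous.

Unambiguous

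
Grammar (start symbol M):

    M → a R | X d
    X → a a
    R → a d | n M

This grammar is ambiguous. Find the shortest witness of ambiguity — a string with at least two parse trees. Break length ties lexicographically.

length 3: a a d has 2 parse trees

Two derivations of a a d:
  M ⇒ a R ⇒ a a d
  M ⇒ X d ⇒ a a d

a a d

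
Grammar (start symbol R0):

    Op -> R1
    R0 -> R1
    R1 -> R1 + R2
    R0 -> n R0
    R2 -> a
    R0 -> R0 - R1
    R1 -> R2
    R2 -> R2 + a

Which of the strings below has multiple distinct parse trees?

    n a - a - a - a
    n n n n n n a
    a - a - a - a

n a - a - a - a

n a - a - a - a: 4 trees
n n n n n n a: 1 tree
a - a - a - a: 1 tree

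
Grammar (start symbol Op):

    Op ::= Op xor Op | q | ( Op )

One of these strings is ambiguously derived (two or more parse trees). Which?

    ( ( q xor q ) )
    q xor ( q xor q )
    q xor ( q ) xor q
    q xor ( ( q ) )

q xor ( q ) xor q

( ( q xor q ) ): 1 tree
q xor ( q xor q ): 1 tree
q xor ( q ) xor q: 2 trees
q xor ( ( q ) ): 1 tree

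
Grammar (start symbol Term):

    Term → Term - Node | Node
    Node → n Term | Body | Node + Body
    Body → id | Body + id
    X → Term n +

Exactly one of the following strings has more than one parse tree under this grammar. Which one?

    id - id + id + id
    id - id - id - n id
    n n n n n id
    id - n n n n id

id - id + id + id

id - id + id + id: 4 trees
id - id - id - n id: 1 tree
n n n n n id: 1 tree
id - n n n n id: 1 tree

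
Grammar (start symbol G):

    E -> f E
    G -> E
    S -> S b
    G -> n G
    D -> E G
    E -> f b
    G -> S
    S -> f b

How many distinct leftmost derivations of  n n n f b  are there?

2

Parse trees for n n n f b:
  [G n [G n [G n [G [E f b]]]]]
  [G n [G n [G n [G [S f b]]]]]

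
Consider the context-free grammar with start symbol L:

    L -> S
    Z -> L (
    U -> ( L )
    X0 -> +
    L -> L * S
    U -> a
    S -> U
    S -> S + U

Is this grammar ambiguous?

Unambiguous

Only L, S, U are reachable from L; ignoring the rest: L → L * S | S  ;  S → S + U | U  — a left-associative chain with U at the bottom. Each string factors uniquely by precedence.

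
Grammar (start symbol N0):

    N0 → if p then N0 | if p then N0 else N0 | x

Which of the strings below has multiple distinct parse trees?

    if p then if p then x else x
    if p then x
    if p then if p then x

if p then if p then x else x

if p then if p then x else x: 2 trees
if p then x: 1 tree
if p then if p then x: 1 tree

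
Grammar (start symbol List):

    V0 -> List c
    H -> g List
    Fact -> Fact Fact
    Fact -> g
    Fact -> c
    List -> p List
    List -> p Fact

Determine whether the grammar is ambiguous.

Witness: p c c c

Derivation 1: List ⇒ p Fact ⇒ p Fact Fact ⇒ p Fact Fact Fact ⇒ p c Fact Fact ⇒ p c c Fact ⇒ p c c c
Derivation 2: List ⇒ p Fact ⇒ p Fact Fact ⇒ p c Fact ⇒ p c Fact Fact ⇒ p c c Fact ⇒ p c c c

Two distinct leftmost derivations for the same string.

Ambiguous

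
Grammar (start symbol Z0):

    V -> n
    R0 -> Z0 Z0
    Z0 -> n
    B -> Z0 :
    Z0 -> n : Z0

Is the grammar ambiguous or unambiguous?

(V, R0, B are unreachable from Z0, so their rules don't affect L(Z0).) The reachable grammar is A → atom sep A | atom. Each atom is followed by either the separator (recurse) or end-of-string (stop) — no choice point.

Unambiguous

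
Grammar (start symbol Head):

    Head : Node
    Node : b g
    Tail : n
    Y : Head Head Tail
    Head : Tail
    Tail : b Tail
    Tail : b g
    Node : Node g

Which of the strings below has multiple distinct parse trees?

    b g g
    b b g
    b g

b g

b g g: 1 tree
b b g: 1 tree
b g: 2 trees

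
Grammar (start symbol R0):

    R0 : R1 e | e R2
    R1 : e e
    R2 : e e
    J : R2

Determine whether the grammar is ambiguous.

Witness: e e e

Derivation 1: R0 ⇒ R1 e ⇒ e e e
Derivation 2: R0 ⇒ e R2 ⇒ e e e

Two distinct leftmost derivations for the same string.

Ambiguous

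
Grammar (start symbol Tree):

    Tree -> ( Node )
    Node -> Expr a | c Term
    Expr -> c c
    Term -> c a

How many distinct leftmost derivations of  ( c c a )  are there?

2

Parse trees for ( c c a ):
  [Tree ( [Node [Expr c c] a] )]
  [Tree ( [Node c [Term c a]] )]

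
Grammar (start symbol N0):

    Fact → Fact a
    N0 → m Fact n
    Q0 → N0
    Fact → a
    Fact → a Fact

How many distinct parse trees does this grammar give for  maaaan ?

8

Parse trees for maaaan:
  [N0 m [Fact [Fact [Fact [Fact a] a] a] a] n]
  [N0 m [Fact [Fact [Fact a [Fact a]] a] a] n]
  [N0 m [Fact [Fact a [Fact [Fact a] a]] a] n]
  [N0 m [Fact [Fact a [Fact a [Fact a]]] a] n]
  [N0 m [Fact a [Fact [Fact [Fact a] a] a]] n]
  [N0 m [Fact a [Fact [Fact a [Fact a]] a]] n]
  [N0 m [Fact a [Fact a [Fact [Fact a] a]]] n]
  [N0 m [Fact a [Fact a [Fact a [Fact a]]]] n]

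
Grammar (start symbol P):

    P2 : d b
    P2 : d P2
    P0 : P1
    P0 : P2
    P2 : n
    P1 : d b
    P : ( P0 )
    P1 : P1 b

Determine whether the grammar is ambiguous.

Witness: ( d b )

Derivation 1: P ⇒ ( P0 ) ⇒ ( P1 ) ⇒ ( d b )
Derivation 2: P ⇒ ( P0 ) ⇒ ( P2 ) ⇒ ( d b )

Two distinct leftmost derivations for the same string.

Ambiguous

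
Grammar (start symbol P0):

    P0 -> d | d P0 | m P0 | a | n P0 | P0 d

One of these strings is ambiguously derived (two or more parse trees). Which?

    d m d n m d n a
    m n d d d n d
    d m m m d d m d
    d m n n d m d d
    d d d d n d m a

d m d n m d n a: 1 tree
m n d d d n d: 1 tree
d m m m d d m d: 1 tree
d m n n d m d d: 8 trees
d d d d n d m a: 1 tree

d m n n d m d d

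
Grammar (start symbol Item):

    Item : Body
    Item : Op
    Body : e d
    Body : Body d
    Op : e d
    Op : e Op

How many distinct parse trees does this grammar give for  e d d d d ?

Parse trees for e d d d d:
  [Item [Body [Body [Body [Body e d] d] d] d]]

1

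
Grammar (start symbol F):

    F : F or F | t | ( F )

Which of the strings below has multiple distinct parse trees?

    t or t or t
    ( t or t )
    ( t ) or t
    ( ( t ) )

t or t or t

t or t or t: 2 trees
( t or t ): 1 tree
( t ) or t: 1 tree
( ( t ) ): 1 tree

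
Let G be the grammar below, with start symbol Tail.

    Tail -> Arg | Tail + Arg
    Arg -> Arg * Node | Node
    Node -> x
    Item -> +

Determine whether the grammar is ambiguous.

Unambiguous

(Item is unreachable from Tail, so its rules don't affect L(Tail).) Tail → Tail + Arg | Arg  ;  Arg → Arg * Node | Node  — a left-associative chain with Node at the bottom. Each string factors uniquely by precedence.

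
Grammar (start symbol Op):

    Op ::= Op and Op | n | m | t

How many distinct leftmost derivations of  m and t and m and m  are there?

Parse trees for m and t and m and m:
  [Op [Op m] and [Op [Op t] and [Op [Op m] and [Op m]]]]
  [Op [Op m] and [Op [Op [Op t] and [Op m]] and [Op m]]]
  [Op [Op [Op m] and [Op t]] and [Op [Op m] and [Op m]]]
  [Op [Op [Op m] and [Op [Op t] and [Op m]]] and [Op m]]
  [Op [Op [Op [Op m] and [Op t]] and [Op m]] and [Op m]]

5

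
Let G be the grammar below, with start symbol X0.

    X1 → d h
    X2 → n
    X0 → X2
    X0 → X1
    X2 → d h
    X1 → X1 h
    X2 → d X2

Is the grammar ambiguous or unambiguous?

Witness: d h

Derivation 1: X0 ⇒ X2 ⇒ d h
Derivation 2: X0 ⇒ X1 ⇒ d h

Two distinct leftmost derivations for the same string.

Ambiguous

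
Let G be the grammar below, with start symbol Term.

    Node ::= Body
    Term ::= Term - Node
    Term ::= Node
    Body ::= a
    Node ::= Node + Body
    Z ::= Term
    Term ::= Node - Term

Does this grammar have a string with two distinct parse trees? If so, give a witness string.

Ambiguous

Witness: a - a

Derivation 1: Term ⇒ Term - Node ⇒ Node - Node ⇒ Body - Node ⇒ a - Node ⇒ a - Body ⇒ a - a
Derivation 2: Term ⇒ Node - Term ⇒ Body - Term ⇒ a - Term ⇒ a - Node ⇒ a - Body ⇒ a - a

Two distinct leftmost derivations for the same string.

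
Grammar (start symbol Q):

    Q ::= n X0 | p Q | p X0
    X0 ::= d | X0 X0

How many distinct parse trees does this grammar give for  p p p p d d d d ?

Parse trees for p p p p d d d d:
  [Q p [Q p [Q p [Q p [X0 [X0 d] [X0 [X0 d] [X0 [X0 d] [X0 d]]]]]]]]
  [Q p [Q p [Q p [Q p [X0 [X0 d] [X0 [X0 [X0 d] [X0 d]] [X0 d]]]]]]]
  [Q p [Q p [Q p [Q p [X0 [X0 [X0 d] [X0 d]] [X0 [X0 d] [X0 d]]]]]]]
  [Q p [Q p [Q p [Q p [X0 [X0 [X0 d] [X0 [X0 d] [X0 d]]] [X0 d]]]]]]
  [Q p [Q p [Q p [Q p [X0 [X0 [X0 [X0 d] [X0 d]] [X0 d]] [X0 d]]]]]]

5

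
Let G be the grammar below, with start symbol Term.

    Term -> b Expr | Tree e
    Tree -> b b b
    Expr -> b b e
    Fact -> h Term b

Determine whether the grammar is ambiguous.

Witness: b b b e

Derivation 1: Term ⇒ b Expr ⇒ b b b e
Derivation 2: Term ⇒ Tree e ⇒ b b b e

Two distinct leftmost derivations for the same string.

Ambiguous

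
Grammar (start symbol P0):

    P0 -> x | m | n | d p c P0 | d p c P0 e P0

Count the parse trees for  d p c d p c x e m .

2

Parse trees for d p c d p c x e m:
  [P0 d p c [P0 d p c [P0 x] e [P0 m]]]
  [P0 d p c [P0 d p c [P0 x]] e [P0 m]]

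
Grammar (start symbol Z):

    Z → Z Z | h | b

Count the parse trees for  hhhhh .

Parse trees for hhhhh (showing first 6 of 14):
  [Z [Z h] [Z [Z h] [Z [Z h] [Z [Z h] [Z h]]]]]
  [Z [Z h] [Z [Z h] [Z [Z [Z h] [Z h]] [Z h]]]]
  [Z [Z h] [Z [Z [Z h] [Z h]] [Z [Z h] [Z h]]]]
  [Z [Z h] [Z [Z [Z h] [Z [Z h] [Z h]]] [Z h]]]
  [Z [Z h] [Z [Z [Z [Z h] [Z h]] [Z h]] [Z h]]]
  [Z [Z [Z h] [Z h]] [Z [Z h] [Z [Z h] [Z h]]]]

14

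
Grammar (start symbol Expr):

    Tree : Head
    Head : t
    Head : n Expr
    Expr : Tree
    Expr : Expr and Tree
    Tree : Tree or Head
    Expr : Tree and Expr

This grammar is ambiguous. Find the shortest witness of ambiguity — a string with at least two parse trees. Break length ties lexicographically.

t and t

length 1: no string has ≥2 trees
length 2: no string has ≥2 trees
length 3: t and t has 2 parse trees

Two derivations of t and t:
  Expr ⇒ Expr and Tree ⇒ Tree and Tree ⇒ Head and Tree ⇒ t and Tree ⇒ t and Head ⇒ t and t
  Expr ⇒ Tree and Expr ⇒ Head and Expr ⇒ t and Expr ⇒ t and Tree ⇒ t and Head ⇒ t and t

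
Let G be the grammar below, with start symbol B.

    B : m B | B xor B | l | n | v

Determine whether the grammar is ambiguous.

Witness: m l xor l

Derivation 1: B ⇒ m B ⇒ m B xor B ⇒ m l xor B ⇒ m l xor l
Derivation 2: B ⇒ B xor B ⇒ m B xor B ⇒ m l xor B ⇒ m l xor l

Two distinct leftmost derivations for the same string.

Ambiguous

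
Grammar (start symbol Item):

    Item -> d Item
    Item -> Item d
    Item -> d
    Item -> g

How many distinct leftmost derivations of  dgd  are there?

Parse trees for dgd:
  [Item d [Item [Item g] d]]
  [Item [Item d [Item g]] d]

2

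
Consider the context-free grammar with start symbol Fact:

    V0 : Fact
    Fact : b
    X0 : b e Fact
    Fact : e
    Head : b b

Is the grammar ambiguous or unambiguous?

Unambiguous

Only Fact is reachable from Fact; ignoring the rest: Each reachable nonterminal has at most one production per leading terminal, and all productions are right-linear; the derivation is determined token-by-token.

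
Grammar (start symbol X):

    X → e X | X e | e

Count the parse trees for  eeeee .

Parse trees for eeeee (showing first 6 of 16):
  [X e [X e [X e [X e [X e]]]]]
  [X e [X e [X e [X [X e] e]]]]
  [X e [X e [X [X e [X e]] e]]]
  [X e [X e [X [X [X e] e] e]]]
  [X e [X [X e [X e [X e]]] e]]
  [X e [X [X e [X [X e] e]] e]]

16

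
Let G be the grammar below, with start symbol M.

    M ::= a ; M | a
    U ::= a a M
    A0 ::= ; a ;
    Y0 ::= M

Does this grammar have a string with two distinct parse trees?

Only M is reachable from M; ignoring the rest: The reachable grammar is A → atom sep A | atom. Each atom is followed by either the separator (recurse) or end-of-string (stop) — no choice point.

Unambiguous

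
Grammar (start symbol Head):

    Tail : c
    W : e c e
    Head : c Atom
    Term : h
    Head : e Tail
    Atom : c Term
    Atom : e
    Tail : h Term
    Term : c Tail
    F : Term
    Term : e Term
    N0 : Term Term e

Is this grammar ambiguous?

Unambiguous

Only Head, Atom, Term, Tail are reachable from Head; ignoring the rest: Restricted to the reachable nonterminals, every rule has the form A → t or A → t B, and no two rules for the same A share a first terminal. The grammar encodes a DFA — one run per string.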